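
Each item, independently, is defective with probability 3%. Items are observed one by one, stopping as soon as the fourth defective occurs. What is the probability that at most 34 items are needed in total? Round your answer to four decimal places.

Finishing within 34 items ⇔ at least 4 successes in the first 34. With X ~ Binomial(34, 0.03), P(Y ≤ 34) = 1 − P(X ≤ 3).
  k=0: C(34,0)·0.03^0·0.97^34 = 0.355009
  k=1: C(34,1)·0.03^1·0.97^33 = 0.373308
  k=2: C(34,2)·0.03^2·0.97^32 = 0.190503
  k=3: C(34,3)·0.03^3·0.97^31 = 0.062846
1 − 0.981666 = 0.018334

0.0183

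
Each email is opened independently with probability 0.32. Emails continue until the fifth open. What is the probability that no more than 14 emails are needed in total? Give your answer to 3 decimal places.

0.481

Finishing within 14 emails ⇔ at least 5 successes in the first 14. With X ~ Binomial(14, 0.32), P(Y ≤ 14) = 1 − P(X ≤ 4).
  k=0: C(14,0)·0.32^0·0.68^14 = 0.00452
  k=1: C(14,1)·0.32^1·0.68^13 = 0.02978
  k=2: C(14,2)·0.32^2·0.68^12 = 0.09109
  k=3: C(14,3)·0.32^3·0.68^11 = 0.17145
  k=4: C(14,4)·0.32^4·0.68^10 = 0.22188
1 − 0.51872 = 0.48128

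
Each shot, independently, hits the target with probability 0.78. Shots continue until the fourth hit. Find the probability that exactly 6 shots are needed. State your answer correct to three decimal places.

0.179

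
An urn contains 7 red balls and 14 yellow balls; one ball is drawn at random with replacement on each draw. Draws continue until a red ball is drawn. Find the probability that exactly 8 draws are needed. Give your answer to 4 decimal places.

0.0195

Geometric (trials to first success), p = 0.333333.
P(Y = 8) = (1−p)^7 · p = 0.058528 · 0.333333 = 0.019509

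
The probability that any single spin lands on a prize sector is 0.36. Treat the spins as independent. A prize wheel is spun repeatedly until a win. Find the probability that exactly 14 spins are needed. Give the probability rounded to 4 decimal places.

0.0011

Geometric (trials to first success), p = 0.36.
P(Y = 14) = (1−p)^13 · p = 0.0030223 · 0.36 = 0.001088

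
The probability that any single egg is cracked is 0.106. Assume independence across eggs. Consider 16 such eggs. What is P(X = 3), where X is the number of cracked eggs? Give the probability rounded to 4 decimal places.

X ~ Binomial(n=16, p=0.106).
P(X=3) = C(16,3) · p^3 · (1−p)^13
= 560 · 0.001191 · 0.23302 = 0.155415

0.1554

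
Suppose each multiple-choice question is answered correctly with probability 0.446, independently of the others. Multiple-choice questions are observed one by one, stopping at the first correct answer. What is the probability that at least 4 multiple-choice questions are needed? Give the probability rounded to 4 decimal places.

0.1700

Y = number of multiple-choice questions to the first success; geometric, p = 0.446.
P(Y > 3) = P(first 3 all fail) = (1−p)^3 = 0.170031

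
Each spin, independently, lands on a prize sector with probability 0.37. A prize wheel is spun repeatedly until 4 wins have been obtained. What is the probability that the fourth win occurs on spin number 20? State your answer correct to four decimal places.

Y = trial on which the fourth success occurs; negative binomial, r=4, p=0.37.
P(Y=20) = C(19,3) · p^4 · (1−p)^16
= 969 · 0.018742 · 0.00061581 = 0.011184

0.0112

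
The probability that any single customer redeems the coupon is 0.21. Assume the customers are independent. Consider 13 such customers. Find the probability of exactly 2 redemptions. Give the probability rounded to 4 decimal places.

0.2573

X ~ Binomial(n=13, p=0.21).
P(X=2) = C(13,2) · p^2 · (1−p)^11
= 78 · 0.0441 · 0.074799 = 0.257295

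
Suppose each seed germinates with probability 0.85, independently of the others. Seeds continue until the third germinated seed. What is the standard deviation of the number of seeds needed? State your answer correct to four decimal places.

0.7892

Y = total seeds until the third success; negative binomial with r=3, p=0.85.
SD(Y) = √[r(1−p)/p²] = √(0.622837) = 0.789200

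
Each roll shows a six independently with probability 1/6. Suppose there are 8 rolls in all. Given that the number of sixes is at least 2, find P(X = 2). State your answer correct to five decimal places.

0.65889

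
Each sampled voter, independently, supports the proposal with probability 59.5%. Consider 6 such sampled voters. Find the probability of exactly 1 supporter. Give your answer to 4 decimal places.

X ~ Binomial(n=6, p=0.595).
P(X=1) = C(6,1) · p^1 · (1−p)^5
= 6 · 0.595 · 0.010896 = 0.038899

0.0389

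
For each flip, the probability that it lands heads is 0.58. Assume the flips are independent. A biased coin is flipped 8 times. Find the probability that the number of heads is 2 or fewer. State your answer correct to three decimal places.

0.063

X ~ Binomial(8, 0.58); P(X ≤ 2) = Σ C(8,k) p^k (1−p)^(8−k) over k:
  k=0: C(8,0)·0.58^0·0.42^8 = 0.00097
  k=1: C(8,1)·0.58^1·0.42^7 = 0.01070
  k=2: C(8,2)·0.58^2·0.42^6 = 0.05170
Total = 0.06337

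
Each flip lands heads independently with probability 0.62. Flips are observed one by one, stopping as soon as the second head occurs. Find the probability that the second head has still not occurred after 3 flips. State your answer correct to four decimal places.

Needing more than 3 flips ⇔ fewer than 2 successes in the first 3. With X ~ Binomial(3, 0.62), P(Y > 3) = P(X ≤ 1).
  k=0: C(3,0)·0.62^0·0.38^3 = 0.054872
  k=1: C(3,1)·0.62^1·0.38^2 = 0.268584
P(X ≤ 1) = 0.323456

0.3235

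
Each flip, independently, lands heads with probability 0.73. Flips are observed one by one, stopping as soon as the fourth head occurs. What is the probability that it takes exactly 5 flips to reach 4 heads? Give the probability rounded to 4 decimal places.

0.3067

Y = trial on which the fourth success occurs; negative binomial, r=4, p=0.73.
P(Y=5) = C(4,3) · p^4 · (1−p)^1
= 4 · 0.28398 · 0.27 = 0.306701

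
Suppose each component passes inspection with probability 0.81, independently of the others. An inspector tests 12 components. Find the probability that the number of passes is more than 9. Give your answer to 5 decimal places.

0.59396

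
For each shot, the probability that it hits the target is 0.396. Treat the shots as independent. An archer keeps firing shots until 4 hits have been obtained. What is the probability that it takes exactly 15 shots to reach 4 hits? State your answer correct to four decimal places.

0.0349

Y = trial on which the fourth success occurs; negative binomial, r=4, p=0.396.
P(Y=15) = C(14,3) · p^4 · (1−p)^11
= 364 · 0.024591 · 0.0039031 = 0.034937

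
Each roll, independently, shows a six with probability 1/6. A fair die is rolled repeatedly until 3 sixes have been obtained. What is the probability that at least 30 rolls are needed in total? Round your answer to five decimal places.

Needing more than 29 rolls ⇔ fewer than 3 successes in the first 29. With X ~ Binomial(29, 0.166667), P(Y > 29) = P(X ≤ 2).
  k=0: C(29,0)·0.166667^0·0.833333^29 = 0.0050553
  k=1: C(29,1)·0.166667^1·0.833333^28 = 0.0293205
  k=2: C(29,2)·0.166667^2·0.833333^27 = 0.0820975
P(X ≤ 2) = 0.1164733

0.11647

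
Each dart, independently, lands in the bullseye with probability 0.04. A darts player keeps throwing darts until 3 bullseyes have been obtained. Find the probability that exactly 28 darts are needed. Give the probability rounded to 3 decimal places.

0.008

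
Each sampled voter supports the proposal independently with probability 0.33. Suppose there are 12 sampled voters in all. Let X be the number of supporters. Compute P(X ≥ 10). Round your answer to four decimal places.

0.0005

X ~ Binomial(12, 0.33); P(X ≥ 10) = Σ C(12,k) p^k (1−p)^(12−k) over k:
  k=10: C(12,10)·0.33^10·0.67^2 = 0.000454
  k=11: C(12,11)·0.33^11·0.67^1 = 0.000041
  k=12: C(12,12)·0.33^12·0.67^0 = 0.000002
Total = 0.000496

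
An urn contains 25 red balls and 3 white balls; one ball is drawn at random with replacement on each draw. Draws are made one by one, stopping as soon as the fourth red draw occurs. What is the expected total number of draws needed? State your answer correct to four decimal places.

4.4800

Y = total draws until the fourth success; negative binomial with r=4, p=0.892857.
E[Y] = r / p = 4 / 0.892857 = 4.480000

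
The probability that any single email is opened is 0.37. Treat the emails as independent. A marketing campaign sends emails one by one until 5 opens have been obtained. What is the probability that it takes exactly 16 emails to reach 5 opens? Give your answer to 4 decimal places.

0.0587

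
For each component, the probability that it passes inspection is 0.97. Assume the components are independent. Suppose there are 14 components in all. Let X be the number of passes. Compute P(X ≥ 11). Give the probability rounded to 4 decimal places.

0.9994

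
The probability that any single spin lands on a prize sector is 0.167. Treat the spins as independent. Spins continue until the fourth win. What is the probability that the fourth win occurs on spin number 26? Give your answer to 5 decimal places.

0.03212

Y = trial on which the fourth success occurs; negative binomial, r=4, p=0.167.
P(Y=26) = C(25,3) · p^4 · (1−p)^22
= 2300 · 0.0007778 · 0.017955 = 0.0321206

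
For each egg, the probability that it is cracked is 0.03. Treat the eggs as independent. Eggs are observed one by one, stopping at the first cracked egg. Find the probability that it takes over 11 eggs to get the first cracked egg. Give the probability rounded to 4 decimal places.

0.7153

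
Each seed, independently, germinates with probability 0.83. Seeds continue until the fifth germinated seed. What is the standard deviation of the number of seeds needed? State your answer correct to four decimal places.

1.1108

Y = total seeds until the fifth success; negative binomial with r=5, p=0.83.
SD(Y) = √[r(1−p)/p²] = √(1.233851) = 1.110788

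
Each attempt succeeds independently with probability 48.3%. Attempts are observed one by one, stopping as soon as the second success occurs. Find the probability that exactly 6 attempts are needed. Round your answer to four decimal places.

0.0833

Y = trial on which the second success occurs; negative binomial, r=2, p=0.483.
P(Y=6) = C(5,1) · p^2 · (1−p)^4
= 5 · 0.23329 · 0.071443 = 0.083335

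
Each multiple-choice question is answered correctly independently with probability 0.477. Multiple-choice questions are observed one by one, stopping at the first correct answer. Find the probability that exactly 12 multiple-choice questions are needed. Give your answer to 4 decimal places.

0.0004

Geometric (trials to first success), p = 0.477.
P(Y = 12) = (1−p)^11 · p = 0.00080079 · 0.477 = 0.000382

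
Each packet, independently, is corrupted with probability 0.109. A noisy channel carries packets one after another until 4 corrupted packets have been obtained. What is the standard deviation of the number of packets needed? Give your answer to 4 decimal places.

17.3198

Y = total packets until the fourth success; negative binomial with r=4, p=0.109.
SD(Y) = √[r(1−p)/p²] = √(299.974750) = 17.319779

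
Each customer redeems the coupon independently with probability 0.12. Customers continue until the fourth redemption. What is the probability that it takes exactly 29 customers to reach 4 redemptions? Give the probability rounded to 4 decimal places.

0.0278

Y = trial on which the fourth success occurs; negative binomial, r=4, p=0.12.
P(Y=29) = C(28,3) · p^4 · (1−p)^25
= 3276 · 0.00020736 · 0.040932 = 0.027806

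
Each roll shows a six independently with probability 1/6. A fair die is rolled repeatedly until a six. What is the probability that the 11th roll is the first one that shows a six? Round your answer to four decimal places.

0.0269

Geometric (trials to first success), p = 0.166667.
P(Y = 11) = (1−p)^10 · p = 0.16151 · 0.166667 = 0.026918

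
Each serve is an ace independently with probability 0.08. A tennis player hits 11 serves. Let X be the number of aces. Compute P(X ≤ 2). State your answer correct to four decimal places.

0.9481

X ~ Binomial(11, 0.08); P(X ≤ 2) = Σ C(11,k) p^k (1−p)^(11−k) over k:
  k=0: C(11,0)·0.08^0·0.92^11 = 0.399637
  k=1: C(11,1)·0.08^1·0.92^10 = 0.382262
  k=2: C(11,2)·0.08^2·0.92^9 = 0.166201
Total = 0.948100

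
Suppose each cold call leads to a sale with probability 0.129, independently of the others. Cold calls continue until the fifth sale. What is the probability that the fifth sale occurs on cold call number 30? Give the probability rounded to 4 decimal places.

0.0269

Y = trial on which the fifth success occurs; negative binomial, r=5, p=0.129.
P(Y=30) = C(29,4) · p^5 · (1−p)^25
= 23751 · 3.5723e-05 · 0.031656 = 0.026859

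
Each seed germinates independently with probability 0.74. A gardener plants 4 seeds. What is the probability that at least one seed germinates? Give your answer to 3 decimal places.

P(at least one) = 1 − P(none) = 1 − (1 − 0.74)^4
= 1 − 0.00457 = 0.99543

0.995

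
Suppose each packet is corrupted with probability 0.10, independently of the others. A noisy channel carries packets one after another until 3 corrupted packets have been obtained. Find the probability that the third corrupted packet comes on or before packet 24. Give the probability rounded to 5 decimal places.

Finishing within 24 packets ⇔ at least 3 successes in the first 24. With X ~ Binomial(24, 0.10), P(Y ≤ 24) = 1 − P(X ≤ 2).
  k=0: C(24,0)·0.10^0·0.90^24 = 0.0797664
  k=1: C(24,1)·0.10^1·0.90^23 = 0.2127105
  k=2: C(24,2)·0.10^2·0.90^22 = 0.2717968
1 − 0.5642737 = 0.4357263

0.43573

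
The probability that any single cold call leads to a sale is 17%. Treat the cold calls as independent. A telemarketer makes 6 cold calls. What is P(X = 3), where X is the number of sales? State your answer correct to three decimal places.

0.056

X ~ Binomial(n=6, p=0.17).
P(X=3) = C(6,3) · p^3 · (1−p)^3
= 20 · 0.004913 · 0.57179 = 0.05618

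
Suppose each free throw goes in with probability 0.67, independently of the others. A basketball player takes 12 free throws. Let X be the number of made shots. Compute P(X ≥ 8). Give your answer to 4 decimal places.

0.6410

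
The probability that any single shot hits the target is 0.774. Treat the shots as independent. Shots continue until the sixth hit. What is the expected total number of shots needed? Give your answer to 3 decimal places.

7.752

Y = total shots until the sixth success; negative binomial with r=6, p=0.774.
E[Y] = r / p = 6 / 0.774 = 7.75194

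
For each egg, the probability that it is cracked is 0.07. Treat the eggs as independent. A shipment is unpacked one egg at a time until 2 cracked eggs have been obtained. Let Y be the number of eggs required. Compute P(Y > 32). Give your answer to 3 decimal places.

Needing more than 32 eggs ⇔ fewer than 2 successes in the first 32. With X ~ Binomial(32, 0.07), P(Y > 32) = P(X ≤ 1).
  k=0: C(32,0)·0.07^0·0.93^32 = 0.09805
  k=1: C(32,1)·0.07^1·0.93^31 = 0.23617
P(X ≤ 1) = 0.33422

0.334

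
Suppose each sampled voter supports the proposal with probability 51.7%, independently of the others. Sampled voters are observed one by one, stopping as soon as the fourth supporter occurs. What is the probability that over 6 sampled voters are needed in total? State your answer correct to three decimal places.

Needing more than 6 sampled voters ⇔ fewer than 4 successes in the first 6. With X ~ Binomial(6, 0.517), P(Y > 6) = P(X ≤ 3).
  k=0: C(6,0)·0.517^0·0.483^6 = 0.01270
  k=1: C(6,1)·0.517^1·0.483^5 = 0.08154
  k=2: C(6,2)·0.517^2·0.483^4 = 0.21820
  k=3: C(6,3)·0.517^3·0.483^3 = 0.31142
P(X ≤ 3) = 0.62386

0.624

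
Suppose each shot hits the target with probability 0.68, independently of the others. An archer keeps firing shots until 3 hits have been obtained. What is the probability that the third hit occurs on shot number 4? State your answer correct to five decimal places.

Y = trial on which the third success occurs; negative binomial, r=3, p=0.68.
P(Y=4) = C(3,2) · p^3 · (1−p)^1
= 3 · 0.31443 · 0.32 = 0.3018547

0.30185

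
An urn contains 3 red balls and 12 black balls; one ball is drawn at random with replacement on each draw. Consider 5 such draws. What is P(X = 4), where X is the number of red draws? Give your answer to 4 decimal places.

0.0064

X ~ Binomial(n=5, p=0.20).
P(X=4) = C(5,4) · p^4 · (1−p)^1
= 5 · 0.0016 · 0.8 = 0.006400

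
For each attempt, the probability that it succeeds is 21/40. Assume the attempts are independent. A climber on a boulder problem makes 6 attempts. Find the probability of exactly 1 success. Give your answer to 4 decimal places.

0.0762

X ~ Binomial(n=6, p=0.525).
P(X=1) = C(6,1) · p^1 · (1−p)^5
= 6 · 0.525 · 0.024181 = 0.076169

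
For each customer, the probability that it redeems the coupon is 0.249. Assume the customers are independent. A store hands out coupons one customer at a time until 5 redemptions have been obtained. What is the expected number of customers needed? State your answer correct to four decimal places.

20.0803

Y = total customers until the fifth success; negative binomial with r=5, p=0.249.
E[Y] = r / p = 5 / 0.249 = 20.080321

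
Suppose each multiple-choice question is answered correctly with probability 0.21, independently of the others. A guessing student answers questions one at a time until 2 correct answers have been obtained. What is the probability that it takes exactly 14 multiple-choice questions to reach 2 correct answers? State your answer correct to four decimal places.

Y = trial on which the second success occurs; negative binomial, r=2, p=0.21.
P(Y=14) = C(13,1) · p^2 · (1−p)^12
= 13 · 0.0441 · 0.059092 = 0.033877

0.0339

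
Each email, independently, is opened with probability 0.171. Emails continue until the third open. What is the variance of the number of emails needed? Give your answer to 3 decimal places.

85.052

Y = total emails until the third success; negative binomial with r=3, p=0.171.
Var(Y) = r(1−p)/p² = 3·0.829 / 0.171² = 85.05181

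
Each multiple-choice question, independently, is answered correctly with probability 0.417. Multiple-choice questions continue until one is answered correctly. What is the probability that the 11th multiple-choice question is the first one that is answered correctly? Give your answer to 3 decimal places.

Geometric (trials to first success), p = 0.417.
P(Y = 11) = (1−p)^10 · p = 0.0045361 · 0.417 = 0.00189

0.002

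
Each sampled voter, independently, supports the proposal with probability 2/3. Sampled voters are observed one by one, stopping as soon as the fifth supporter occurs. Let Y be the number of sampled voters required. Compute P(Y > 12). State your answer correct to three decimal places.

Needing more than 12 sampled voters ⇔ fewer than 5 successes in the first 12. With X ~ Binomial(12, 0.666667), P(Y > 12) = P(X ≤ 4).
  k=0: C(12,0)·0.666667^0·0.333333^12 = 0.00000
  k=1: C(12,1)·0.666667^1·0.333333^11 = 0.00005
  k=2: C(12,2)·0.666667^2·0.333333^10 = 0.00050
  k=3: C(12,3)·0.666667^3·0.333333^9 = 0.00331
  k=4: C(12,4)·0.666667^4·0.333333^8 = 0.01490
P(X ≤ 4) = 0.01876

0.019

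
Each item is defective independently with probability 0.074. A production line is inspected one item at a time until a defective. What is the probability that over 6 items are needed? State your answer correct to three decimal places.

0.630

Y = number of items to the first success; geometric, p = 0.074.
P(Y > 6) = P(first 6 all fail) = (1−p)^6 = 0.63047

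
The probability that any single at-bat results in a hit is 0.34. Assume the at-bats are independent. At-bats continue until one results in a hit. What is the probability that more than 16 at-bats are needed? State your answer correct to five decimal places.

0.00130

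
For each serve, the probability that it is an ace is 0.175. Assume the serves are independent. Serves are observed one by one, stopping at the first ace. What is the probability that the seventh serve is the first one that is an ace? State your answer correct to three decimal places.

Geometric (trials to first success), p = 0.175.
P(Y = 7) = (1−p)^6 · p = 0.3153 · 0.175 = 0.05518

0.055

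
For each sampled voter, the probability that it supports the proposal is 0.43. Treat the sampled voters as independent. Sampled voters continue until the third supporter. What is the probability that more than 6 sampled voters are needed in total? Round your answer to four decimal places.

Needing more than 6 sampled voters ⇔ fewer than 3 successes in the first 6. With X ~ Binomial(6, 0.43), P(Y > 6) = P(X ≤ 2).
  k=0: C(6,0)·0.43^0·0.57^6 = 0.034296
  k=1: C(6,1)·0.43^1·0.57^5 = 0.155237
  k=2: C(6,2)·0.43^2·0.57^4 = 0.292771
P(X ≤ 2) = 0.482304

0.4823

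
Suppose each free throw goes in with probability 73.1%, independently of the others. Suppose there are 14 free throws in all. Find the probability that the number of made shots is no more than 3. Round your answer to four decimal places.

0.0001

X ~ Binomial(14, 0.731); P(X ≤ 3) = Σ C(14,k) p^k (1−p)^(14−k) over k:
  k=0: C(14,0)·0.731^0·0.269^14 = 0.000000
  k=1: C(14,1)·0.731^1·0.269^13 = 0.000000
  k=2: C(14,2)·0.731^2·0.269^12 = 0.000007
  k=3: C(14,3)·0.731^3·0.269^11 = 0.000076
Total = 0.000083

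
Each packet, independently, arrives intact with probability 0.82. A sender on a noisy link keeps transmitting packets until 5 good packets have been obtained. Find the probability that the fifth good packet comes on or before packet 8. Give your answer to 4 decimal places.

Finishing within 8 packets ⇔ at least 5 successes in the first 8. With X ~ Binomial(8, 0.82), P(Y ≤ 8) = 1 − P(X ≤ 4).
  k=0: C(8,0)·0.82^0·0.18^8 = 0.000001
  k=1: C(8,1)·0.82^1·0.18^7 = 0.000040
  k=2: C(8,2)·0.82^2·0.18^6 = 0.000640
  k=3: C(8,3)·0.82^3·0.18^5 = 0.005834
  k=4: C(8,4)·0.82^4·0.18^4 = 0.033223
1 − 0.039739 = 0.960261

0.9603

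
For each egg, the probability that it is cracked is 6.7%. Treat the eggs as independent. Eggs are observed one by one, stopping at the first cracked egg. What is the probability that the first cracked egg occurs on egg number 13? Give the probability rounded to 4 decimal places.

0.0292

Geometric (trials to first success), p = 0.067.
P(Y = 13) = (1−p)^12 · p = 0.43509 · 0.067 = 0.029151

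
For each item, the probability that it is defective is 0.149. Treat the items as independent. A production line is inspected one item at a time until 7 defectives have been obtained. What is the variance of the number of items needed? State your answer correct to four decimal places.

Y = total items until the seventh success; negative binomial with r=7, p=0.149.
Var(Y) = r(1−p)/p² = 7·0.851 / 0.149² = 268.321247

268.3212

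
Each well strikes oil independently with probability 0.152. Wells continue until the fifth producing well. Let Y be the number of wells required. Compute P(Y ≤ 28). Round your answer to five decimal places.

0.42489

Finishing within 28 wells ⇔ at least 5 successes in the first 28. With X ~ Binomial(28, 0.152), P(Y ≤ 28) = 1 − P(X ≤ 4).
  k=0: C(28,0)·0.152^0·0.848^28 = 0.0098874
  k=1: C(28,1)·0.152^1·0.848^27 = 0.0496238
  k=2: C(28,2)·0.152^2·0.848^26 = 0.1200801
  k=3: C(28,3)·0.152^3·0.848^25 = 0.1865396
  k=4: C(28,4)·0.152^4·0.848^24 = 0.2089771
1 − 0.5751080 = 0.4248920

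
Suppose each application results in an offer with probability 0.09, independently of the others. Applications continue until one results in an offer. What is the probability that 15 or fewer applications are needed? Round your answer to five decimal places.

0.75699

Y = number of applications to the first success; geometric, p = 0.09.
P(Y ≤ 15) = 1 − (1−p)^15 = 1 − 0.2430082 = 0.7569918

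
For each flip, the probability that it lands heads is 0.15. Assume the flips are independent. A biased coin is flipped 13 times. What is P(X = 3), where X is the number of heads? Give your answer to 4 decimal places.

0.1900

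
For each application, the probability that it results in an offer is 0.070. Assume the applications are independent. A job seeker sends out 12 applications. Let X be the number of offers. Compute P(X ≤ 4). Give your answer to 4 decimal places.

0.9991

X ~ Binomial(12, 0.07); P(X ≤ 4) = Σ C(12,k) p^k (1−p)^(12−k) over k:
  k=0: C(12,0)·0.07^0·0.93^12 = 0.418596
  k=1: C(12,1)·0.07^1·0.93^11 = 0.378087
  k=2: C(12,2)·0.07^2·0.93^10 = 0.156520
  k=3: C(12,3)·0.07^3·0.93^9 = 0.039270
  k=4: C(12,4)·0.07^4·0.93^8 = 0.006651
Total = 0.999124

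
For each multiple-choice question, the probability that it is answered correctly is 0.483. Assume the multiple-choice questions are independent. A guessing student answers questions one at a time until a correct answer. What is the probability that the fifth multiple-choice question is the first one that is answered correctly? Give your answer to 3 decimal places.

Geometric (trials to first success), p = 0.483.
P(Y = 5) = (1−p)^4 · p = 0.071443 · 0.483 = 0.03451

0.035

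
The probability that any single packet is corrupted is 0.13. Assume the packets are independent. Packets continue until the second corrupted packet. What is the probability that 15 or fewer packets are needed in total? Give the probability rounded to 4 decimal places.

0.5987

Finishing within 15 packets ⇔ at least 2 successes in the first 15. With X ~ Binomial(15, 0.13), P(Y ≤ 15) = 1 − P(X ≤ 1).
  k=0: C(15,0)·0.13^0·0.87^15 = 0.123819
  k=1: C(15,1)·0.13^1·0.87^14 = 0.277526
1 − 0.401346 = 0.598654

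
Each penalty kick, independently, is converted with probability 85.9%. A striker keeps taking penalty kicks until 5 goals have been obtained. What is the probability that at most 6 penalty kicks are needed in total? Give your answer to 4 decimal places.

0.7974

Finishing within 6 penalty kicks ⇔ at least 5 successes in the first 6. With X ~ Binomial(6, 0.859), P(Y ≤ 6) = 1 − P(X ≤ 4).
  k=0: C(6,0)·0.859^0·0.141^6 = 0.000008
  k=1: C(6,1)·0.859^1·0.141^5 = 0.000287
  k=2: C(6,2)·0.859^2·0.141^4 = 0.004375
  k=3: C(6,3)·0.859^3·0.141^3 = 0.035536
  k=4: C(6,4)·0.859^4·0.141^2 = 0.162369
1 − 0.202574 = 0.797426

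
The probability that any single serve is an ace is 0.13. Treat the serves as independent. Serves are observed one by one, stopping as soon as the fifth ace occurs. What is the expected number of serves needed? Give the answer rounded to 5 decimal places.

Y = total serves until the fifth success; negative binomial with r=5, p=0.13.
E[Y] = r / p = 5 / 0.13 = 38.4615385

38.46154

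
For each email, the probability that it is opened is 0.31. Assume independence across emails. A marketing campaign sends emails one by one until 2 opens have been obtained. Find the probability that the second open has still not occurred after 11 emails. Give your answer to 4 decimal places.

Needing more than 11 emails ⇔ fewer than 2 successes in the first 11. With X ~ Binomial(11, 0.31), P(Y > 11) = P(X ≤ 1).
  k=0: C(11,0)·0.31^0·0.69^11 = 0.016879
  k=1: C(11,1)·0.31^1·0.69^10 = 0.083415
P(X ≤ 1) = 0.100294

0.1003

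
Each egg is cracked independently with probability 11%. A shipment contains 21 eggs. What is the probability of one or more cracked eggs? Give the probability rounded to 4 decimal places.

P(at least one) = 1 − P(none) = 1 − (1 − 0.11)^21
= 1 − 0.086535 = 0.913465

0.9135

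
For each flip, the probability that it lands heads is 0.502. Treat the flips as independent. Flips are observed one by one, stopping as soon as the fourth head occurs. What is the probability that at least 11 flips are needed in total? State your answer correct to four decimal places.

0.1686

Needing more than 10 flips ⇔ fewer than 4 successes in the first 10. With X ~ Binomial(10, 0.502), P(Y > 10) = P(X ≤ 3).
  k=0: C(10,0)·0.502^0·0.498^10 = 0.000938
  k=1: C(10,1)·0.502^1·0.498^9 = 0.009457
  k=2: C(10,2)·0.502^2·0.498^8 = 0.042900
  k=3: C(10,3)·0.502^3·0.498^7 = 0.115318
P(X ≤ 3) = 0.168613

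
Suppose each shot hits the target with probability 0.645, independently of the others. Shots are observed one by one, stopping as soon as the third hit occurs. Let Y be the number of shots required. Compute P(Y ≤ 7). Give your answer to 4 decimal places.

Finishing within 7 shots ⇔ at least 3 successes in the first 7. With X ~ Binomial(7, 0.645), P(Y ≤ 7) = 1 − P(X ≤ 2).
  k=0: C(7,0)·0.645^0·0.355^7 = 0.000711
  k=1: C(7,1)·0.645^1·0.355^6 = 0.009037
  k=2: C(7,2)·0.645^2·0.355^5 = 0.049258
1 − 0.059006 = 0.940994

0.9410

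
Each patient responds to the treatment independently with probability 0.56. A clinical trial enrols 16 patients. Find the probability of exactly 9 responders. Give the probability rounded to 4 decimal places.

0.1978

X ~ Binomial(n=16, p=0.56).
P(X=9) = C(16,9) · p^9 · (1−p)^7
= 11440 · 0.0054162 · 0.0031928 = 0.197828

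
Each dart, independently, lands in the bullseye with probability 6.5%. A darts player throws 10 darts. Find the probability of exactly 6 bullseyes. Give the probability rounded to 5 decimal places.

0.00001

X ~ Binomial(n=10, p=0.065).
P(X=6) = C(10,6) · p^6 · (1−p)^4
= 210 · 7.5419e-08 · 0.76427 = 0.0000121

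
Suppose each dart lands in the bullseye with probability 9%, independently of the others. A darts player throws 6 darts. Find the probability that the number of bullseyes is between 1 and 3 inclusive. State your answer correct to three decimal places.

X ~ Binomial(6, 0.09); P(1 ≤ X ≤ 3) = Σ C(6,k) p^k (1−p)^(6−k) over k:
  k=1: C(6,1)·0.09^1·0.91^5 = 0.33698
  k=2: C(6,2)·0.09^2·0.91^4 = 0.08332
  k=3: C(6,3)·0.09^3·0.91^3 = 0.01099
Total = 0.43128

0.431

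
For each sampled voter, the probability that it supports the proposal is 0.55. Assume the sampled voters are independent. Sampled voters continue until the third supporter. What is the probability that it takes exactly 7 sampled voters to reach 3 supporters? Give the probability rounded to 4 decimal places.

0.1023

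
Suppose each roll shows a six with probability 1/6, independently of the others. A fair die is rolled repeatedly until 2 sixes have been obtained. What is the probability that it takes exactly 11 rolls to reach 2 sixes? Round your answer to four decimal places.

0.0538

Y = trial on which the second success occurs; negative binomial, r=2, p=0.166667.
P(Y=11) = C(10,1) · p^2 · (1−p)^9
= 10 · 0.027778 · 0.19381 = 0.053835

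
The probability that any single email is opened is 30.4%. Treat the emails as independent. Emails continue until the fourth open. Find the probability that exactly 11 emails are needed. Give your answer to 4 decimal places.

0.0811

Y = trial on which the fourth success occurs; negative binomial, r=4, p=0.304.
P(Y=11) = C(10,3) · p^4 · (1−p)^7
= 120 · 0.0085407 · 0.079116 = 0.081085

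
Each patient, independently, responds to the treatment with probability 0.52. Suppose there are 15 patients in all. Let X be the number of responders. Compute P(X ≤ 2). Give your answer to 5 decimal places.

X ~ Binomial(15, 0.52); P(X ≤ 2) = Σ C(15,k) p^k (1−p)^(15−k) over k:
  k=0: C(15,0)·0.52^0·0.48^15 = 0.0000165
  k=1: C(15,1)·0.52^1·0.48^14 = 0.0002688
  k=2: C(15,2)·0.52^2·0.48^13 = 0.0020386
Total = 0.0023240

0.00232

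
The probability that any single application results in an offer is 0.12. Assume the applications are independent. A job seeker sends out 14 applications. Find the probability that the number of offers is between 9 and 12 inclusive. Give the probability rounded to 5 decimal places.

X ~ Binomial(14, 0.12); P(9 ≤ X ≤ 12) = Σ C(14,k) p^k (1−p)^(14−k) over k:
  k=9: C(14,9)·0.12^9·0.88^5 = 0.0000055
  k=10: C(14,10)·0.12^10·0.88^4 = 0.0000004
  k=11: C(14,11)·0.12^11·0.88^3 = 0.0000000
  k=12: C(14,12)·0.12^12·0.88^2 = 0.0000000
Total = 0.0000058

0.00001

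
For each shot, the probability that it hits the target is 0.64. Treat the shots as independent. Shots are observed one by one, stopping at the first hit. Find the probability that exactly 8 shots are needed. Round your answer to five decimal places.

Geometric (trials to first success), p = 0.64.
P(Y = 8) = (1−p)^7 · p = 0.00078364 · 0.64 = 0.0005015

0.00050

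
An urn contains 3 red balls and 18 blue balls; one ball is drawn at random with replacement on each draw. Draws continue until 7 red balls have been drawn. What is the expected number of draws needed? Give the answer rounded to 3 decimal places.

Y = total draws until the seventh success; negative binomial with r=7, p=0.142857.
E[Y] = r / p = 7 / 0.142857 = 49.00000

49.000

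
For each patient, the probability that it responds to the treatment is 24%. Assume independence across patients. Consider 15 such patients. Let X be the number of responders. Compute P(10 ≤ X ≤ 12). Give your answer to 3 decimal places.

X ~ Binomial(15, 0.24); P(10 ≤ X ≤ 12) = Σ C(15,k) p^k (1−p)^(15−k) over k:
  k=10: C(15,10)·0.24^10·0.76^5 = 0.00048
  k=11: C(15,11)·0.24^11·0.76^4 = 0.00007
  k=12: C(15,12)·0.24^12·0.76^3 = 0.00001
Total = 0.00056

0.001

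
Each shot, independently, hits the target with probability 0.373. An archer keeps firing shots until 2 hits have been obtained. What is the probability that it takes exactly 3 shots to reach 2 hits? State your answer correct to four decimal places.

Y = trial on which the second success occurs; negative binomial, r=2, p=0.373.
P(Y=3) = C(2,1) · p^2 · (1−p)^1
= 2 · 0.13913 · 0.627 = 0.174468

0.1745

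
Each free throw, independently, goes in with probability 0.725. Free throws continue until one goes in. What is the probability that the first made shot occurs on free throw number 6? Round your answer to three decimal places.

Geometric (trials to first success), p = 0.725.
P(Y = 6) = (1−p)^5 · p = 0.0015728 · 0.725 = 0.00114

0.001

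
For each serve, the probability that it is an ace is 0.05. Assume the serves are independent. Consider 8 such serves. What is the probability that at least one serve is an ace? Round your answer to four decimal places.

P(at least one) = 1 − P(none) = 1 − (1 − 0.05)^8
= 1 − 0.663420 = 0.336580

0.3366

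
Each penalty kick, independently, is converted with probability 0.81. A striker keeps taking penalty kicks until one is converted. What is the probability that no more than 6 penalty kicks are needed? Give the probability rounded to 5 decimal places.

0.99995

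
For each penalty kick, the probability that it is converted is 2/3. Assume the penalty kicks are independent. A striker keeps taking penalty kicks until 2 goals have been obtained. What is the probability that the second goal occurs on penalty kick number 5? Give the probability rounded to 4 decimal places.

Y = trial on which the second success occurs; negative binomial, r=2, p=0.666667.
P(Y=5) = C(4,1) · p^2 · (1−p)^3
= 4 · 0.44444 · 0.037037 = 0.065844

0.0658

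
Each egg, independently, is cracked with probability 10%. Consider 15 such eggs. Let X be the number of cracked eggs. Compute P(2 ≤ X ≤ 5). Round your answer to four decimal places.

X ~ Binomial(15, 0.10); P(2 ≤ X ≤ 5) = Σ C(15,k) p^k (1−p)^(15−k) over k:
  k=2: C(15,2)·0.10^2·0.90^13 = 0.266896
  k=3: C(15,3)·0.10^3·0.90^12 = 0.128505
  k=4: C(15,4)·0.10^4·0.90^11 = 0.042835
  k=5: C(15,5)·0.10^5·0.90^10 = 0.010471
Total = 0.448707

0.4487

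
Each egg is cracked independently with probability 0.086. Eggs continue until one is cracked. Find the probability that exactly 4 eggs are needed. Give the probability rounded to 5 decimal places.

Geometric (trials to first success), p = 0.086.
P(Y = 4) = (1−p)^3 · p = 0.76355 · 0.086 = 0.0656655

0.06567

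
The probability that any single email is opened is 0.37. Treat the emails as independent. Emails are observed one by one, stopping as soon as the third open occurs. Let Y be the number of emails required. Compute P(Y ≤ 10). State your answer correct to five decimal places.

Finishing within 10 emails ⇔ at least 3 successes in the first 10. With X ~ Binomial(10, 0.37), P(Y ≤ 10) = 1 − P(X ≤ 2).
  k=0: C(10,0)·0.37^0·0.63^10 = 0.0098493
  k=1: C(10,1)·0.37^1·0.63^9 = 0.0578451
  k=2: C(10,2)·0.37^2·0.63^8 = 0.1528764
1 − 0.2205708 = 0.7794292

0.77943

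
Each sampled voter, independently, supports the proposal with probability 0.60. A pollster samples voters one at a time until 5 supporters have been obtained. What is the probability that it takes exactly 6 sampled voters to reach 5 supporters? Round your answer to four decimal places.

0.1555

Y = trial on which the fifth success occurs; negative binomial, r=5, p=0.60.
P(Y=6) = C(5,4) · p^5 · (1−p)^1
= 5 · 0.07776 · 0.4 = 0.155520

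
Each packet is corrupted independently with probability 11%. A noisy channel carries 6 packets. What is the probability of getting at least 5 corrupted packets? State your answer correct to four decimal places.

0.0001

X ~ Binomial(6, 0.11); P(X ≥ 5) = Σ C(6,k) p^k (1−p)^(6−k) over k:
  k=5: C(6,5)·0.11^5·0.89^1 = 0.000086
  k=6: C(6,6)·0.11^6·0.89^0 = 0.000002
Total = 0.000088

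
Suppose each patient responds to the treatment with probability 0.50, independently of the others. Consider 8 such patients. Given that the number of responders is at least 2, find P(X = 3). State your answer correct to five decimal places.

X ~ Binomial(8, 0.50). Want P(X=3 | X≥2) = P(X=3) / P(X≥2).
P(X=3) = C(8,3)·0.50^3·0.50^5 = 0.2187500
P(X≥2) = 1 − 0.0039062 − 0.0312500 = 0.9648438
Ratio = 0.2187500 / 0.9648438 = 0.2267206

0.22672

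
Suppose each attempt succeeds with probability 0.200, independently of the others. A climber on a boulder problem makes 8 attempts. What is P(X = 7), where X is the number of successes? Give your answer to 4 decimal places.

0.0001

X ~ Binomial(n=8, p=0.20).
P(X=7) = C(8,7) · p^7 · (1−p)^1
= 8 · 1.28e-05 · 0.8 = 0.000082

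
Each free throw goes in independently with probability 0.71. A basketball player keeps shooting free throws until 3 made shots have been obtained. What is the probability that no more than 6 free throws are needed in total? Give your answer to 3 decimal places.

0.937

Finishing within 6 free throws ⇔ at least 3 successes in the first 6. With X ~ Binomial(6, 0.71), P(Y ≤ 6) = 1 − P(X ≤ 2).
  k=0: C(6,0)·0.71^0·0.29^6 = 0.00059
  k=1: C(6,1)·0.71^1·0.29^5 = 0.00874
  k=2: C(6,2)·0.71^2·0.29^4 = 0.05348
1 − 0.06281 = 0.93719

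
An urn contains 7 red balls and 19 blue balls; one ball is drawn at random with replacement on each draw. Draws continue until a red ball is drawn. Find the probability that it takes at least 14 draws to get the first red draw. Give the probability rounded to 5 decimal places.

0.01695

Y = number of draws to the first success; geometric, p = 0.269231.
P(Y > 13) = P(first 13 all fail) = (1−p)^13 = 0.0169490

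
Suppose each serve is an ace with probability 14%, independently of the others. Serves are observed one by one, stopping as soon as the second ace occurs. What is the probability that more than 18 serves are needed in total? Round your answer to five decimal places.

0.26025

Needing more than 18 serves ⇔ fewer than 2 successes in the first 18. With X ~ Binomial(18, 0.14), P(Y > 18) = P(X ≤ 1).
  k=0: C(18,0)·0.14^0·0.86^18 = 0.0662174
  k=1: C(18,1)·0.14^1·0.86^17 = 0.1940324
P(X ≤ 1) = 0.2602498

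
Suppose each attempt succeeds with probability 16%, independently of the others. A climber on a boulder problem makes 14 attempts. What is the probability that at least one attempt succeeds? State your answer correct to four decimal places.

0.9129

P(at least one) = 1 − P(none) = 1 − (1 − 0.16)^14
= 1 − 0.087078 = 0.912922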